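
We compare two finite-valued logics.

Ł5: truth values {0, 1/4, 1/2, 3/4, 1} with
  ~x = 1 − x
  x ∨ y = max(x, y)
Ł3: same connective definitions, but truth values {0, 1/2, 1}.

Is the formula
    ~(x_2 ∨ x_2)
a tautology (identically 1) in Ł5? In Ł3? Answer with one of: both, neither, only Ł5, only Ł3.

neither

In Ł5: at x_2 = 1/4 the value is 3/4 — not a tautology.
In Ł3: at x_2 = 1/2 the value is 1/2 — not a tautology.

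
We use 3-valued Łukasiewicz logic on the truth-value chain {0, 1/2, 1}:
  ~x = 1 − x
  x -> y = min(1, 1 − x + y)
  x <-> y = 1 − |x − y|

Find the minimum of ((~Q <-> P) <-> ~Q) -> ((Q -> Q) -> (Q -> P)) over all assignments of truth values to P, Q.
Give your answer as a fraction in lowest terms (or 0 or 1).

1/2

Take P = 0, Q = 1/2:
~Q = ~1/2 = 1/2
~Q <-> P = 1/2 <-> 0 = 1/2
~Q = ~1/2 = 1/2
(~Q <-> P) <-> ~Q = 1/2 <-> 1/2 = 1
Q -> Q = 1/2 -> 1/2 = 1
Q -> P = 1/2 -> 0 = 1/2
(Q -> Q) -> (Q -> P) = 1 -> 1/2 = 1/2
((~Q <-> P) <-> ~Q) -> ((Q -> Q) -> (Q -> P)) = 1 -> 1/2 = 1/2
No assignment yields a value below 1/2, so this is the minimum.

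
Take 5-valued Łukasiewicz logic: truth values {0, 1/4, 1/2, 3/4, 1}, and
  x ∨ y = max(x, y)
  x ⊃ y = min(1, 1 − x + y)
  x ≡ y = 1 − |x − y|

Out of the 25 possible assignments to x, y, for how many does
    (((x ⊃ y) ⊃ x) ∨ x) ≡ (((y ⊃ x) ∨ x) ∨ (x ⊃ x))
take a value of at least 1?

value 1: 9 assignments (counts)
value 3/4: 3 assignments
value 1/2: 4 assignments
value 1/4: 4 assignments
value 0: 5 assignments
So 9 of the 25 assignments meet the threshold.

9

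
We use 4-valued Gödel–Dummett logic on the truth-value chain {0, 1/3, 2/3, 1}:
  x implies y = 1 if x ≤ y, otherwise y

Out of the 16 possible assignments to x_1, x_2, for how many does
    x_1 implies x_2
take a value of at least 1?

10

x_1 = 0, x_2 = 0 ↦ 1  ≥
x_1 = 0, x_2 = 1/3 ↦ 1  ≥
x_1 = 0, x_2 = 2/3 ↦ 1  ≥
x_1 = 0, x_2 = 1 ↦ 1  ≥
x_1 = 1/3, x_2 = 0 ↦ 0  <
x_1 = 1/3, x_2 = 1/3 ↦ 1  ≥
x_1 = 1/3, x_2 = 2/3 ↦ 1  ≥
x_1 = 1/3, x_2 = 1 ↦ 1  ≥
x_1 = 2/3, x_2 = 0 ↦ 0  <
x_1 = 2/3, x_2 = 1/3 ↦ 1/3  <
x_1 = 2/3, x_2 = 2/3 ↦ 1  ≥
x_1 = 2/3, x_2 = 1 ↦ 1  ≥
x_1 = 1, x_2 = 0 ↦ 0  <
x_1 = 1, x_2 = 1/3 ↦ 1/3  <
x_1 = 1, x_2 = 2/3 ↦ 2/3  <
x_1 = 1, x_2 = 1 ↦ 1  ≥
So 10 of the 16 assignments meet the threshold.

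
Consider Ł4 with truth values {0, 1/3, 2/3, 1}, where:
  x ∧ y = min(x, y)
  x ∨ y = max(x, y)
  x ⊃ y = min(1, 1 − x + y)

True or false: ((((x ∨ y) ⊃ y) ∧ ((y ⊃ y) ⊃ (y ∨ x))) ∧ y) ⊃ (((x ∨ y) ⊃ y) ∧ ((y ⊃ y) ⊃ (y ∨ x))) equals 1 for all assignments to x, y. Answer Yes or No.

Yes

x = 0, y = 0 ↦ 1
x = 0, y = 1/3 ↦ 1
x = 0, y = 2/3 ↦ 1
x = 0, y = 1 ↦ 1
x = 1/3, y = 0 ↦ 1
x = 1/3, y = 1/3 ↦ 1
x = 1/3, y = 2/3 ↦ 1
x = 1/3, y = 1 ↦ 1
x = 2/3, y = 0 ↦ 1
x = 2/3, y = 1/3 ↦ 1
x = 2/3, y = 2/3 ↦ 1
x = 2/3, y = 1 ↦ 1
x = 1, y = 0 ↦ 1
x = 1, y = 1/3 ↦ 1
x = 1, y = 2/3 ↦ 1
x = 1, y = 1 ↦ 1
Every assignment gives a value ≥ 1.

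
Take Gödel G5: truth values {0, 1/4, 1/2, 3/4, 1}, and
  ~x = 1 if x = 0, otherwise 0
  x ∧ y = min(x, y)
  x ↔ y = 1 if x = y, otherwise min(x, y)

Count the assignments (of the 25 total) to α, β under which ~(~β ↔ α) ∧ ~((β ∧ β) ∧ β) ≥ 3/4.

1

value 1: 1 assignment (counts)
value 0: 24 assignments
So 1 of the 25 assignments meets the threshold.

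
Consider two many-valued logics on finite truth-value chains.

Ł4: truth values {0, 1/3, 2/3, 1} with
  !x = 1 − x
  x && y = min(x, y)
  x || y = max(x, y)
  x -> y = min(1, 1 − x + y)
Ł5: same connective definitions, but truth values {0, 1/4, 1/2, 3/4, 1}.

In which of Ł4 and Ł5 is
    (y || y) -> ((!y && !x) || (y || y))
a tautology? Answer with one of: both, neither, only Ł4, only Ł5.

both

In Ł4: every assignment gives 1 — tautology.
In Ł5: every assignment gives 1 — tautology.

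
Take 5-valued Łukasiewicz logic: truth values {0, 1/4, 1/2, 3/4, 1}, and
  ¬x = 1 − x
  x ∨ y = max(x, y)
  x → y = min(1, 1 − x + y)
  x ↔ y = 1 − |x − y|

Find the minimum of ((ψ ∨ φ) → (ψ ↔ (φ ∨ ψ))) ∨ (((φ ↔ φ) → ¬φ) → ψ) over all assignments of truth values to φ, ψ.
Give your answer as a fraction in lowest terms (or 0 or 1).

Take φ = 3/4, ψ = 0:
ψ ∨ φ = 0 ∨ 3/4 = 3/4
φ ∨ ψ = 3/4 ∨ 0 = 3/4
ψ ↔ (φ ∨ ψ) = 0 ↔ 3/4 = 1/4
(ψ ∨ φ) → (ψ ↔ (φ ∨ ψ)) = 3/4 → 1/4 = 1/2
φ ↔ φ = 3/4 ↔ 3/4 = 1
¬φ = ¬3/4 = 1/4
(φ ↔ φ) → ¬φ = 1 → 1/4 = 1/4
((φ ↔ φ) → ¬φ) → ψ = 1/4 → 0 = 3/4
((ψ ∨ φ) → (ψ ↔ (φ ∨ ψ))) ∨ (((φ ↔ φ) → ¬φ) → ψ) = 1/2 ∨ 3/4 = 3/4
No assignment yields a value below 3/4, so this is the minimum.

3/4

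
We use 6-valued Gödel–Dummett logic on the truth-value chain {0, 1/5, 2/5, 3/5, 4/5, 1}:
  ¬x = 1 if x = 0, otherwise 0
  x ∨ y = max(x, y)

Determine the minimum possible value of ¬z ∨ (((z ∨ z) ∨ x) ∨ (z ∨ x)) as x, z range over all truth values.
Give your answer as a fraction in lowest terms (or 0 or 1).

Take x = 0, z = 1/5:
¬z = ¬1/5 = 0
z ∨ z = 1/5 ∨ 1/5 = 1/5
(z ∨ z) ∨ x = 1/5 ∨ 0 = 1/5
z ∨ x = 1/5 ∨ 0 = 1/5
((z ∨ z) ∨ x) ∨ (z ∨ x) = 1/5 ∨ 1/5 = 1/5
¬z ∨ (((z ∨ z) ∨ x) ∨ (z ∨ x)) = 0 ∨ 1/5 = 1/5
No assignment yields a value below 1/5, so this is the minimum.

1/5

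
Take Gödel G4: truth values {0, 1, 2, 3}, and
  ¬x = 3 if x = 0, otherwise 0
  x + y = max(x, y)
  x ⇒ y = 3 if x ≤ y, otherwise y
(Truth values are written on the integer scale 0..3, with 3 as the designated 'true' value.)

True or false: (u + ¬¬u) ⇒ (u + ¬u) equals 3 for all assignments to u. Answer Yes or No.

No

Counterexample: take u = 1.
¬u = ¬1 = 0
¬¬u = ¬0 = 3
u + ¬¬u = 1 + 3 = 3
¬u = ¬1 = 0
u + ¬u = 1 + 0 = 1
(u + ¬¬u) ⇒ (u + ¬u) = 3 ⇒ 1 = 1
This gives 1 ≠ 3.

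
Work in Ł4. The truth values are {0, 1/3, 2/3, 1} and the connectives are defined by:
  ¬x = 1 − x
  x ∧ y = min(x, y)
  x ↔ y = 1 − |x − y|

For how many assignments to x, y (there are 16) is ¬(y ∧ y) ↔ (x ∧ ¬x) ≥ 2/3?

10

x = 0, y = 0 ↦ 0  <
x = 0, y = 1/3 ↦ 1/3  <
x = 0, y = 2/3 ↦ 2/3  ≥
x = 0, y = 1 ↦ 1  ≥
x = 1/3, y = 0 ↦ 1/3  <
x = 1/3, y = 1/3 ↦ 2/3  ≥
x = 1/3, y = 2/3 ↦ 1  ≥
x = 1/3, y = 1 ↦ 2/3  ≥
x = 2/3, y = 0 ↦ 1/3  <
x = 2/3, y = 1/3 ↦ 2/3  ≥
x = 2/3, y = 2/3 ↦ 1  ≥
x = 2/3, y = 1 ↦ 2/3  ≥
x = 1, y = 0 ↦ 0  <
x = 1, y = 1/3 ↦ 1/3  <
x = 1, y = 2/3 ↦ 2/3  ≥
x = 1, y = 1 ↦ 1  ≥
So 10 of the 16 assignments meet the threshold.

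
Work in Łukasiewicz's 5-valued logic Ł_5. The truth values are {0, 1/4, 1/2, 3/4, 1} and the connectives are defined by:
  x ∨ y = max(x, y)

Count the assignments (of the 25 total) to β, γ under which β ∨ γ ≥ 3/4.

16

value 1: 9 assignments (counts)
value 3/4: 7 assignments (counts)
value 1/2: 5 assignments
value 1/4: 3 assignments
value 0: 1 assignment
So 16 of the 25 assignments meet the threshold.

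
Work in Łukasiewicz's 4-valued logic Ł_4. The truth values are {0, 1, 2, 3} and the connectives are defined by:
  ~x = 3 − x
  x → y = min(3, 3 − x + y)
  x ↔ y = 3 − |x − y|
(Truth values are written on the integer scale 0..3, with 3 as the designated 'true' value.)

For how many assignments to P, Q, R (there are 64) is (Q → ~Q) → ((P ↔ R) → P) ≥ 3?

47

value 3: 47 assignments (counts)
value 2: 10 assignments
value 1: 5 assignments
value 0: 2 assignments
So 47 of the 64 assignments meet the threshold.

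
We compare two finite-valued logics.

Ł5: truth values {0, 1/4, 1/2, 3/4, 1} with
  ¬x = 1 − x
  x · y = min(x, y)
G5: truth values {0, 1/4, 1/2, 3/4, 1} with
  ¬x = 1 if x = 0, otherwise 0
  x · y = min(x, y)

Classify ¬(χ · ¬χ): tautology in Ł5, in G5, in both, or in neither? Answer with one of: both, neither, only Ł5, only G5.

only G5

In Ł5: at χ = 1/4 the value is 3/4 — not a tautology.
In G5: every assignment gives 1 — tautology.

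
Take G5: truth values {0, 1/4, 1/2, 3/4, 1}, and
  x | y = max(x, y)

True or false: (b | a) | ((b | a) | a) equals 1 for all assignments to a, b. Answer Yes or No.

Counterexample: take a = 0, b = 0.
b | a = 0 | 0 = 0
(b | a) | a = 0 | 0 = 0
(b | a) | ((b | a) | a) = 0 | 0 = 0
This gives 0 ≠ 1.

No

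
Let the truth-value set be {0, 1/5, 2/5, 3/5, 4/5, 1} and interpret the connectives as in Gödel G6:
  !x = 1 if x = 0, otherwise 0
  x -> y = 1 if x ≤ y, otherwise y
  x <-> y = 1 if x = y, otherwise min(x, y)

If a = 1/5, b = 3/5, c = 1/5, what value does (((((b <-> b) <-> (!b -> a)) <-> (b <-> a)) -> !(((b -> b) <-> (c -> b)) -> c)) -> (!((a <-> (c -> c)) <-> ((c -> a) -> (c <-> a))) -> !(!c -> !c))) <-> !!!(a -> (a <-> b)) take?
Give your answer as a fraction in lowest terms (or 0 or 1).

0

b <-> b = 3/5 <-> 3/5 = 1
!b = !3/5 = 0
!b -> a = 0 -> 1/5 = 1
(b <-> b) <-> (!b -> a) = 1 <-> 1 = 1
b <-> a = 3/5 <-> 1/5 = 1/5
((b <-> b) <-> (!b -> a)) <-> (b <-> a) = 1 <-> 1/5 = 1/5
b -> b = 3/5 -> 3/5 = 1
c -> b = 1/5 -> 3/5 = 1
(b -> b) <-> (c -> b) = 1 <-> 1 = 1
((b -> b) <-> (c -> b)) -> c = 1 -> 1/5 = 1/5
!(((b -> b) <-> (c -> b)) -> c) = !1/5 = 0
(((b <-> b) <-> (!b -> a)) <-> (b <-> a)) -> !(((b -> b) <-> (c -> b)) -> c) = 1/5 -> 0 = 0
c -> c = 1/5 -> 1/5 = 1
a <-> (c -> c) = 1/5 <-> 1 = 1/5
c -> a = 1/5 -> 1/5 = 1
c <-> a = 1/5 <-> 1/5 = 1
(c -> a) -> (c <-> a) = 1 -> 1 = 1
(a <-> (c -> c)) <-> ((c -> a) -> (c <-> a)) = 1/5 <-> 1 = 1/5
!((a <-> (c -> c)) <-> ((c -> a) -> (c <-> a))) = !1/5 = 0
!c = !1/5 = 0
!c = !1/5 = 0
!c -> !c = 0 -> 0 = 1
!(!c -> !c) = !1 = 0
!((a <-> (c -> c)) <-> ((c -> a) -> (c <-> a))) -> !(!c -> !c) = 0 -> 0 = 1
((((b <-> b) <-> (!b -> a)) <-> (b <-> a)) -> !(((b -> b) <-> (c -> b)) -> c)) -> (!((a <-> (c -> c)) <-> ((c -> a) -> (c <-> a))) -> !(!c -> !c)) = 0 -> 1 = 1
a <-> b = 1/5 <-> 3/5 = 1/5
a -> (a <-> b) = 1/5 -> 1/5 = 1
!(a -> (a <-> b)) = !1 = 0
!!(a -> (a <-> b)) = !0 = 1
!!!(a -> (a <-> b)) = !1 = 0
(((((b <-> b) <-> (!b -> a)) <-> (b <-> a)) -> !(((b -> b) <-> (c -> b)) -> c)) -> (!((a <-> (c -> c)) <-> ((c -> a) -> (c <-> a))) -> !(!c -> !c))) <-> !!!(a -> (a <-> b)) = 1 <-> 0 = 0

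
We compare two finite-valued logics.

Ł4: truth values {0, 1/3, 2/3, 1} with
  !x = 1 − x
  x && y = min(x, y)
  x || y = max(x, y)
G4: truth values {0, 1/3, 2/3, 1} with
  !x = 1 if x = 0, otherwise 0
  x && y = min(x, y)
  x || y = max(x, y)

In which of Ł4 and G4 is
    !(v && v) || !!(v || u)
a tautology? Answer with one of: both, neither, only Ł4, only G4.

In Ł4: at u = 0, v = 1/3 the value is 2/3 — not a tautology.
In G4: every assignment gives 1 — tautology.

only G4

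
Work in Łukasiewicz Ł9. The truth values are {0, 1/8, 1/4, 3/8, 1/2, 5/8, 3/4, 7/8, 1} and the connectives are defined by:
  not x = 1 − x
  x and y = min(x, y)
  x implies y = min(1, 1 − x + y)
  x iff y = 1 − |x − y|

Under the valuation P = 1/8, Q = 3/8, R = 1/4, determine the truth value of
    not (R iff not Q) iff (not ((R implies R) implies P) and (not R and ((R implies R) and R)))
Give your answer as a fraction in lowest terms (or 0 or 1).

7/8

not Q = not 3/8 = 5/8
R iff not Q = 1/4 iff 5/8 = 5/8
not (R iff not Q) = not 5/8 = 3/8
R implies R = 1/4 implies 1/4 = 1
(R implies R) implies P = 1 implies 1/8 = 1/8
not ((R implies R) implies P) = not 1/8 = 7/8
not R = not 1/4 = 3/4
R implies R = 1/4 implies 1/4 = 1
(R implies R) and R = 1 and 1/4 = 1/4
not R and ((R implies R) and R) = 3/4 and 1/4 = 1/4
not ((R implies R) implies P) and (not R and ((R implies R) and R)) = 7/8 and 1/4 = 1/4
not (R iff not Q) iff (not ((R implies R) implies P) and (not R and ((R implies R) and R))) = 3/8 iff 1/4 = 7/8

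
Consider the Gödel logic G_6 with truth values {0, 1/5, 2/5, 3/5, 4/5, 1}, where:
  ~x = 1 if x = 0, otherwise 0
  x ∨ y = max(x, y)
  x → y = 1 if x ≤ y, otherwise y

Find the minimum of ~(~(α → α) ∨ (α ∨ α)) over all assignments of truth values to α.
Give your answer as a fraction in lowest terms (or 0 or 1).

Take α = 1/5:
α → α = 1/5 → 1/5 = 1
~(α → α) = ~1 = 0
α ∨ α = 1/5 ∨ 1/5 = 1/5
~(α → α) ∨ (α ∨ α) = 0 ∨ 1/5 = 1/5
~(~(α → α) ∨ (α ∨ α)) = ~1/5 = 0
No assignment yields a value below 0, so this is the minimum.

0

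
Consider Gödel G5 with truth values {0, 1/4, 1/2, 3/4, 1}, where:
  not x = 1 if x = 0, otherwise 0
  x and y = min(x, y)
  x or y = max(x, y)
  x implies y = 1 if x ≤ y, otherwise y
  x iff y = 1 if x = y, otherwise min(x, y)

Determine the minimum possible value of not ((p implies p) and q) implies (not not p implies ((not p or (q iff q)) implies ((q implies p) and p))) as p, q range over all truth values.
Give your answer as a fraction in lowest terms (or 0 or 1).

1/4

Take p = 1/4, q = 0:
p implies p = 1/4 implies 1/4 = 1
(p implies p) and q = 1 and 0 = 0
not ((p implies p) and q) = not 0 = 1
not p = not 1/4 = 0
not not p = not 0 = 1
not p = not 1/4 = 0
q iff q = 0 iff 0 = 1
not p or (q iff q) = 0 or 1 = 1
q implies p = 0 implies 1/4 = 1
(q implies p) and p = 1 and 1/4 = 1/4
(not p or (q iff q)) implies ((q implies p) and p) = 1 implies 1/4 = 1/4
not not p implies ((not p or (q iff q)) implies ((q implies p) and p)) = 1 implies 1/4 = 1/4
not ((p implies p) and q) implies (not not p implies ((not p or (q iff q)) implies ((q implies p) and p))) = 1 implies 1/4 = 1/4
No assignment yields a value below 1/4, so this is the minimum.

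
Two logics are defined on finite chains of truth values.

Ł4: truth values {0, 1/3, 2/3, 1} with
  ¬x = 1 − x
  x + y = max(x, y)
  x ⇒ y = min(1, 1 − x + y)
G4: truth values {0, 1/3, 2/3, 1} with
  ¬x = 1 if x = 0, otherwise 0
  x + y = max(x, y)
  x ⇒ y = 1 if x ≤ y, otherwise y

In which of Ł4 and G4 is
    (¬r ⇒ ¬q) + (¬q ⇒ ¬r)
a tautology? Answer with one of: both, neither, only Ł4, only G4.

both

In Ł4: every assignment gives 1 — tautology.
In G4: every assignment gives 1 — tautology.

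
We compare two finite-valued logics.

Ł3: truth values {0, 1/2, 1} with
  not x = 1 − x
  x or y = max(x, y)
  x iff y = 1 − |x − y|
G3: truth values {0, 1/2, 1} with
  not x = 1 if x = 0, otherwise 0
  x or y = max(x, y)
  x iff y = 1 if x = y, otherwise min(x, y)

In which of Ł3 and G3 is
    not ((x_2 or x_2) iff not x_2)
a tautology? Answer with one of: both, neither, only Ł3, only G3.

only G3

In Ł3: at x_2 = 1/2 the value is 0 — not a tautology.
In G3: every assignment gives 1 — tautology.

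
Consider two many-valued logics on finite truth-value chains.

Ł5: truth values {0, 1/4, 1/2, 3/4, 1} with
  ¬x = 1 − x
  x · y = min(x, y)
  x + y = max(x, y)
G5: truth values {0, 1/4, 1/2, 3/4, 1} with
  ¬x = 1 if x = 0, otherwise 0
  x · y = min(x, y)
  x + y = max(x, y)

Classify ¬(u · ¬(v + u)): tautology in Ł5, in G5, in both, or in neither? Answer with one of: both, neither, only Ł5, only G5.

In Ł5: at u = 1/4, v = 0 the value is 3/4 — not a tautology.
In G5: every assignment gives 1 — tautology.

only G5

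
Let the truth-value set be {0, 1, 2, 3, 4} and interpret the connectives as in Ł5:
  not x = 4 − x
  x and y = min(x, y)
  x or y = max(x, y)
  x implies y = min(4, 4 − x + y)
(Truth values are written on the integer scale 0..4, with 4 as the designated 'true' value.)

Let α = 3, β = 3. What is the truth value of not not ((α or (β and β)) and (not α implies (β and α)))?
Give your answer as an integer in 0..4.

β and β = 3 and 3 = 3
α or (β and β) = 3 or 3 = 3
not α = not 3 = 1
β and α = 3 and 3 = 3
not α implies (β and α) = 1 implies 3 = 4
(α or (β and β)) and (not α implies (β and α)) = 3 and 4 = 3
not ((α or (β and β)) and (not α implies (β and α))) = not 3 = 1
not not ((α or (β and β)) and (not α implies (β and α))) = not 1 = 3

3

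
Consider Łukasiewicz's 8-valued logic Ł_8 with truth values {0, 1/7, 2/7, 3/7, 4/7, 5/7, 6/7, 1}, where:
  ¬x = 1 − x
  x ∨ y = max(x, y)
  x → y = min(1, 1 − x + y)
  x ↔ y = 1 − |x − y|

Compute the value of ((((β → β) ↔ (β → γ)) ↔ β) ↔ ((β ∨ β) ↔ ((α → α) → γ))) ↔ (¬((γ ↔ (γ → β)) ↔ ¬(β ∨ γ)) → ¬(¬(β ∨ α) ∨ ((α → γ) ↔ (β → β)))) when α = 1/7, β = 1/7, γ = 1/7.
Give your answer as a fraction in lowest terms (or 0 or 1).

β → β = 1/7 → 1/7 = 1
β → γ = 1/7 → 1/7 = 1
(β → β) ↔ (β → γ) = 1 ↔ 1 = 1
((β → β) ↔ (β → γ)) ↔ β = 1 ↔ 1/7 = 1/7
β ∨ β = 1/7 ∨ 1/7 = 1/7
α → α = 1/7 → 1/7 = 1
(α → α) → γ = 1 → 1/7 = 1/7
(β ∨ β) ↔ ((α → α) → γ) = 1/7 ↔ 1/7 = 1
(((β → β) ↔ (β → γ)) ↔ β) ↔ ((β ∨ β) ↔ ((α → α) → γ)) = 1/7 ↔ 1 = 1/7
γ → β = 1/7 → 1/7 = 1
γ ↔ (γ → β) = 1/7 ↔ 1 = 1/7
β ∨ γ = 1/7 ∨ 1/7 = 1/7
¬(β ∨ γ) = ¬1/7 = 6/7
(γ ↔ (γ → β)) ↔ ¬(β ∨ γ) = 1/7 ↔ 6/7 = 2/7
¬((γ ↔ (γ → β)) ↔ ¬(β ∨ γ)) = ¬2/7 = 5/7
β ∨ α = 1/7 ∨ 1/7 = 1/7
¬(β ∨ α) = ¬1/7 = 6/7
α → γ = 1/7 → 1/7 = 1
β → β = 1/7 → 1/7 = 1
(α → γ) ↔ (β → β) = 1 ↔ 1 = 1
¬(β ∨ α) ∨ ((α → γ) ↔ (β → β)) = 6/7 ∨ 1 = 1
¬(¬(β ∨ α) ∨ ((α → γ) ↔ (β → β))) = ¬1 = 0
¬((γ ↔ (γ → β)) ↔ ¬(β ∨ γ)) → ¬(¬(β ∨ α) ∨ ((α → γ) ↔ (β → β))) = 5/7 → 0 = 2/7
((((β → β) ↔ (β → γ)) ↔ β) ↔ ((β ∨ β) ↔ ((α → α) → γ))) ↔ (¬((γ ↔ (γ → β)) ↔ ¬(β ∨ γ)) → ¬(¬(β ∨ α) ∨ ((α → γ) ↔ (β → β)))) = 1/7 ↔ 2/7 = 6/7

6/7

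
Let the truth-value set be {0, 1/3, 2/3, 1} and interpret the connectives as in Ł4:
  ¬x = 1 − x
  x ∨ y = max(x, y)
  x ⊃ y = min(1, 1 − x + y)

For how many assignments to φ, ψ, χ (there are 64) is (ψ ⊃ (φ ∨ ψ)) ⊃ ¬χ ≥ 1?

value 1: 16 assignments (counts)
value 2/3: 16 assignments
value 1/3: 16 assignments
value 0: 16 assignments
So 16 of the 64 assignments meet the threshold.

16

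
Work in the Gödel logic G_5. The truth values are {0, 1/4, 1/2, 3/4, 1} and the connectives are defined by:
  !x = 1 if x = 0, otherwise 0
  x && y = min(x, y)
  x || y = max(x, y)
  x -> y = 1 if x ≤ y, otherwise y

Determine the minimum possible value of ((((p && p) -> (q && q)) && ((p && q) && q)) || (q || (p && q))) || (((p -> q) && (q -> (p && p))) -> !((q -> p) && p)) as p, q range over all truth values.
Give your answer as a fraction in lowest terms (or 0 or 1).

Take p = 1/4, q = 1/4:
p && p = 1/4 && 1/4 = 1/4
q && q = 1/4 && 1/4 = 1/4
(p && p) -> (q && q) = 1/4 -> 1/4 = 1
p && q = 1/4 && 1/4 = 1/4
(p && q) && q = 1/4 && 1/4 = 1/4
((p && p) -> (q && q)) && ((p && q) && q) = 1 && 1/4 = 1/4
p && q = 1/4 && 1/4 = 1/4
q || (p && q) = 1/4 || 1/4 = 1/4
(((p && p) -> (q && q)) && ((p && q) && q)) || (q || (p && q)) = 1/4 || 1/4 = 1/4
p -> q = 1/4 -> 1/4 = 1
p && p = 1/4 && 1/4 = 1/4
q -> (p && p) = 1/4 -> 1/4 = 1
(p -> q) && (q -> (p && p)) = 1 && 1 = 1
q -> p = 1/4 -> 1/4 = 1
(q -> p) && p = 1 && 1/4 = 1/4
!((q -> p) && p) = !1/4 = 0
((p -> q) && (q -> (p && p))) -> !((q -> p) && p) = 1 -> 0 = 0
((((p && p) -> (q && q)) && ((p && q) && q)) || (q || (p && q))) || (((p -> q) && (q -> (p && p))) -> !((q -> p) && p)) = 1/4 || 0 = 1/4
No assignment yields a value below 1/4, so this is the minimum.

1/4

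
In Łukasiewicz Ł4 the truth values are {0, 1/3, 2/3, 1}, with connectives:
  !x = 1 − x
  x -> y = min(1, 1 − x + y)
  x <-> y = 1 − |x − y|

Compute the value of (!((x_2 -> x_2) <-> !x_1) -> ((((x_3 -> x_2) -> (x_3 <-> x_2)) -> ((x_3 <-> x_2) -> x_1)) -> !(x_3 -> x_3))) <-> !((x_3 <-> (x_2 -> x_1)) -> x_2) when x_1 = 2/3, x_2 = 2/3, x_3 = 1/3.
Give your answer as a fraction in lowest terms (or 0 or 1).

2/3

x_2 -> x_2 = 2/3 -> 2/3 = 1
!x_1 = !2/3 = 1/3
(x_2 -> x_2) <-> !x_1 = 1 <-> 1/3 = 1/3
!((x_2 -> x_2) <-> !x_1) = !1/3 = 2/3
x_3 -> x_2 = 1/3 -> 2/3 = 1
x_3 <-> x_2 = 1/3 <-> 2/3 = 2/3
(x_3 -> x_2) -> (x_3 <-> x_2) = 1 -> 2/3 = 2/3
x_3 <-> x_2 = 1/3 <-> 2/3 = 2/3
(x_3 <-> x_2) -> x_1 = 2/3 -> 2/3 = 1
((x_3 -> x_2) -> (x_3 <-> x_2)) -> ((x_3 <-> x_2) -> x_1) = 2/3 -> 1 = 1
x_3 -> x_3 = 1/3 -> 1/3 = 1
!(x_3 -> x_3) = !1 = 0
(((x_3 -> x_2) -> (x_3 <-> x_2)) -> ((x_3 <-> x_2) -> x_1)) -> !(x_3 -> x_3) = 1 -> 0 = 0
!((x_2 -> x_2) <-> !x_1) -> ((((x_3 -> x_2) -> (x_3 <-> x_2)) -> ((x_3 <-> x_2) -> x_1)) -> !(x_3 -> x_3)) = 2/3 -> 0 = 1/3
x_2 -> x_1 = 2/3 -> 2/3 = 1
x_3 <-> (x_2 -> x_1) = 1/3 <-> 1 = 1/3
(x_3 <-> (x_2 -> x_1)) -> x_2 = 1/3 -> 2/3 = 1
!((x_3 <-> (x_2 -> x_1)) -> x_2) = !1 = 0
(!((x_2 -> x_2) <-> !x_1) -> ((((x_3 -> x_2) -> (x_3 <-> x_2)) -> ((x_3 <-> x_2) -> x_1)) -> !(x_3 -> x_3))) <-> !((x_3 <-> (x_2 -> x_1)) -> x_2) = 1/3 <-> 0 = 2/3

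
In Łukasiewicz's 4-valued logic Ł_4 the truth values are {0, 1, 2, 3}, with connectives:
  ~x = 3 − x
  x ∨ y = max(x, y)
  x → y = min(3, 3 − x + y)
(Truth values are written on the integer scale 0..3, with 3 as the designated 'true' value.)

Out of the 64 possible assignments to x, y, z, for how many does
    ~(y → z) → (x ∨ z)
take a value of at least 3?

56

value 3: 56 assignments (counts)
value 2: 5 assignments
value 1: 2 assignments
value 0: 1 assignment
So 56 of the 64 assignments meet the threshold.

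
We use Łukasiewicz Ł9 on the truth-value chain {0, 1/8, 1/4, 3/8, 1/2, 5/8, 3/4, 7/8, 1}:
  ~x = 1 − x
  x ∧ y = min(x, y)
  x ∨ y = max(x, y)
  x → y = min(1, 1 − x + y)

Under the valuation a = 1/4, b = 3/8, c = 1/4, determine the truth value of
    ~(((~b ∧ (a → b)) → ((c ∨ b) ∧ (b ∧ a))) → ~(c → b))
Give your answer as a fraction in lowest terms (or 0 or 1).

~b = ~3/8 = 5/8
a → b = 1/4 → 3/8 = 1
~b ∧ (a → b) = 5/8 ∧ 1 = 5/8
c ∨ b = 1/4 ∨ 3/8 = 3/8
b ∧ a = 3/8 ∧ 1/4 = 1/4
(c ∨ b) ∧ (b ∧ a) = 3/8 ∧ 1/4 = 1/4
(~b ∧ (a → b)) → ((c ∨ b) ∧ (b ∧ a)) = 5/8 → 1/4 = 5/8
c → b = 1/4 → 3/8 = 1
~(c → b) = ~1 = 0
((~b ∧ (a → b)) → ((c ∨ b) ∧ (b ∧ a))) → ~(c → b) = 5/8 → 0 = 3/8
~(((~b ∧ (a → b)) → ((c ∨ b) ∧ (b ∧ a))) → ~(c → b)) = ~3/8 = 5/8

5/8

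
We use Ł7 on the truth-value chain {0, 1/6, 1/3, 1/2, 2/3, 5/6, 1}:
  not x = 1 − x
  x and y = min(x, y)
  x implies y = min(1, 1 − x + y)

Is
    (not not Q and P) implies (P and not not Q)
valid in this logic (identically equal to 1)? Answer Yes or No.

Yes

At P = 1/2, Q = 5/6, for instance:
not Q = not 5/6 = 1/6
not not Q = not 1/6 = 5/6
not not Q and P = 5/6 and 1/2 = 1/2
P and not not Q = 1/2 and 5/6 = 1/2
(not not Q and P) implies (P and not not Q) = 1/2 implies 1/2 = 1
and checking the remaining 48 assignments likewise gives ≥ 1 in every case.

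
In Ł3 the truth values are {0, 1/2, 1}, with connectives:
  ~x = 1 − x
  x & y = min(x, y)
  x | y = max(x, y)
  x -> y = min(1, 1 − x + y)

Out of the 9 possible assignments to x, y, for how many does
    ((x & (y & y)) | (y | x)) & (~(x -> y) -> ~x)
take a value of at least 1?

3

x = 0, y = 0 ↦ 0  <
x = 0, y = 1/2 ↦ 1/2  <
x = 0, y = 1 ↦ 1  ≥
x = 1/2, y = 0 ↦ 1/2  <
x = 1/2, y = 1/2 ↦ 1/2  <
x = 1/2, y = 1 ↦ 1  ≥
x = 1, y = 0 ↦ 0  <
x = 1, y = 1/2 ↦ 1/2  <
x = 1, y = 1 ↦ 1  ≥
So 3 of the 9 assignments meet the threshold.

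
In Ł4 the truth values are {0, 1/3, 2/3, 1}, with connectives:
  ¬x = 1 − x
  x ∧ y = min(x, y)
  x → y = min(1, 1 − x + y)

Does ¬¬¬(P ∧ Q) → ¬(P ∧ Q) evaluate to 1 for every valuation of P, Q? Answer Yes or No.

P = 0, Q = 0 ↦ 1
P = 0, Q = 1/3 ↦ 1
P = 0, Q = 2/3 ↦ 1
P = 0, Q = 1 ↦ 1
P = 1/3, Q = 0 ↦ 1
P = 1/3, Q = 1/3 ↦ 1
P = 1/3, Q = 2/3 ↦ 1
P = 1/3, Q = 1 ↦ 1
P = 2/3, Q = 0 ↦ 1
P = 2/3, Q = 1/3 ↦ 1
P = 2/3, Q = 2/3 ↦ 1
P = 2/3, Q = 1 ↦ 1
P = 1, Q = 0 ↦ 1
P = 1, Q = 1/3 ↦ 1
P = 1, Q = 2/3 ↦ 1
P = 1, Q = 1 ↦ 1
Every assignment gives a value ≥ 1.

Yes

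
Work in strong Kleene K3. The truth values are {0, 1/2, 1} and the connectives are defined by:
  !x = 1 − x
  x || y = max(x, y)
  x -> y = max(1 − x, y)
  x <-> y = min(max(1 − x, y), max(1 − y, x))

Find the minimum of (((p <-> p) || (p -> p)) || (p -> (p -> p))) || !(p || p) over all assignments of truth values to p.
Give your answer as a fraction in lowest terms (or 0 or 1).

1/2

Take p = 1/2:
p <-> p = 1/2 <-> 1/2 = 1/2
p -> p = 1/2 -> 1/2 = 1/2
(p <-> p) || (p -> p) = 1/2 || 1/2 = 1/2
p -> p = 1/2 -> 1/2 = 1/2
p -> (p -> p) = 1/2 -> 1/2 = 1/2
((p <-> p) || (p -> p)) || (p -> (p -> p)) = 1/2 || 1/2 = 1/2
p || p = 1/2 || 1/2 = 1/2
!(p || p) = !1/2 = 1/2
(((p <-> p) || (p -> p)) || (p -> (p -> p))) || !(p || p) = 1/2 || 1/2 = 1/2
No assignment yields a value below 1/2, so this is the minimum.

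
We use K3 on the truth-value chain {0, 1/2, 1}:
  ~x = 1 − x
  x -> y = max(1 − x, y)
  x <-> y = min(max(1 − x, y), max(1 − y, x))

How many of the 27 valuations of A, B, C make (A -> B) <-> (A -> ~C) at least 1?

value 1: 12 assignments (counts)
value 1/2: 13 assignments
value 0: 2 assignments
So 12 of the 27 assignments meet the threshold.

12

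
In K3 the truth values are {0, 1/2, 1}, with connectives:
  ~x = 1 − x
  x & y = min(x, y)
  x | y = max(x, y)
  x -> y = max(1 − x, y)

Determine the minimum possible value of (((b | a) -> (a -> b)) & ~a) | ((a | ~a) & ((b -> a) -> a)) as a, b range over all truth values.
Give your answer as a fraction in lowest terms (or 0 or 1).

1/2

Take a = 1/2, b = 0:
b | a = 0 | 1/2 = 1/2
a -> b = 1/2 -> 0 = 1/2
(b | a) -> (a -> b) = 1/2 -> 1/2 = 1/2
~a = ~1/2 = 1/2
((b | a) -> (a -> b)) & ~a = 1/2 & 1/2 = 1/2
~a = ~1/2 = 1/2
a | ~a = 1/2 | 1/2 = 1/2
b -> a = 0 -> 1/2 = 1
(b -> a) -> a = 1 -> 1/2 = 1/2
(a | ~a) & ((b -> a) -> a) = 1/2 & 1/2 = 1/2
(((b | a) -> (a -> b)) & ~a) | ((a | ~a) & ((b -> a) -> a)) = 1/2 | 1/2 = 1/2
No assignment yields a value below 1/2, so this is the minimum.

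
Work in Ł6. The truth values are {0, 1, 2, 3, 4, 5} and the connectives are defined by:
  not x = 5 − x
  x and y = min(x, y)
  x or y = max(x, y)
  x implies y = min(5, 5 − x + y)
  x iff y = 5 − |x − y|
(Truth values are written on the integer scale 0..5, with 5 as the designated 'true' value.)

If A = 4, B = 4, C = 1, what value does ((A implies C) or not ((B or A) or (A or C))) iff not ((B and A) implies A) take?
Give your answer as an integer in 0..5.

3

A implies C = 4 implies 1 = 2
B or A = 4 or 4 = 4
A or C = 4 or 1 = 4
(B or A) or (A or C) = 4 or 4 = 4
not ((B or A) or (A or C)) = not 4 = 1
(A implies C) or not ((B or A) or (A or C)) = 2 or 1 = 2
B and A = 4 and 4 = 4
(B and A) implies A = 4 implies 4 = 5
not ((B and A) implies A) = not 5 = 0
((A implies C) or not ((B or A) or (A or C))) iff not ((B and A) implies A) = 2 iff 0 = 3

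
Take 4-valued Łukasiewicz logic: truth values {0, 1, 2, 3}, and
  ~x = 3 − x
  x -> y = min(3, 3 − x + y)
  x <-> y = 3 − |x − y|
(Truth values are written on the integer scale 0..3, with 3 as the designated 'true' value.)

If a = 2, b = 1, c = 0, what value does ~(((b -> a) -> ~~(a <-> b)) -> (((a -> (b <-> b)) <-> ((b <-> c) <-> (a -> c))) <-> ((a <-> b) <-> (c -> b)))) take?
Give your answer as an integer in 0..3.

b -> a = 1 -> 2 = 3
a <-> b = 2 <-> 1 = 2
~(a <-> b) = ~2 = 1
~~(a <-> b) = ~1 = 2
(b -> a) -> ~~(a <-> b) = 3 -> 2 = 2
b <-> b = 1 <-> 1 = 3
a -> (b <-> b) = 2 -> 3 = 3
b <-> c = 1 <-> 0 = 2
a -> c = 2 -> 0 = 1
(b <-> c) <-> (a -> c) = 2 <-> 1 = 2
(a -> (b <-> b)) <-> ((b <-> c) <-> (a -> c)) = 3 <-> 2 = 2
a <-> b = 2 <-> 1 = 2
c -> b = 0 -> 1 = 3
(a <-> b) <-> (c -> b) = 2 <-> 3 = 2
((a -> (b <-> b)) <-> ((b <-> c) <-> (a -> c))) <-> ((a <-> b) <-> (c -> b)) = 2 <-> 2 = 3
((b -> a) -> ~~(a <-> b)) -> (((a -> (b <-> b)) <-> ((b <-> c) <-> (a -> c))) <-> ((a <-> b) <-> (c -> b))) = 2 -> 3 = 3
~(((b -> a) -> ~~(a <-> b)) -> (((a -> (b <-> b)) <-> ((b <-> c) <-> (a -> c))) <-> ((a <-> b) <-> (c -> b)))) = ~3 = 0

0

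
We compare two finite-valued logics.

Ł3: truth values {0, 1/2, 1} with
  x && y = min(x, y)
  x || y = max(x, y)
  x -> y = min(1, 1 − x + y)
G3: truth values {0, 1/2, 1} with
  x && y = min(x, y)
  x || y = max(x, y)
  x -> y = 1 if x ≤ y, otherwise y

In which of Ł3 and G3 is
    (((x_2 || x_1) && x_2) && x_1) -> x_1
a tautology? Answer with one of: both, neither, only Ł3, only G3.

In Ł3: every assignment gives 1 — tautology.
In G3: every assignment gives 1 — tautology.

both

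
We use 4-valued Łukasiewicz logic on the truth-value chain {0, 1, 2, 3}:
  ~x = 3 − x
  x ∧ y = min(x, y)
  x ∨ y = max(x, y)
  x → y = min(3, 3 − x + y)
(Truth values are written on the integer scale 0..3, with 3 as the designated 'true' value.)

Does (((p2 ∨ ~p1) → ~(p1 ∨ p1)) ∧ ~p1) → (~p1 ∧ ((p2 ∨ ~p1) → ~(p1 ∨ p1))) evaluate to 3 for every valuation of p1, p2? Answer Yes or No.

p1 = 0, p2 = 0 ↦ 3
p1 = 0, p2 = 1 ↦ 3
p1 = 0, p2 = 2 ↦ 3
p1 = 0, p2 = 3 ↦ 3
p1 = 1, p2 = 0 ↦ 3
p1 = 1, p2 = 1 ↦ 3
p1 = 1, p2 = 2 ↦ 3
p1 = 1, p2 = 3 ↦ 3
p1 = 2, p2 = 0 ↦ 3
p1 = 2, p2 = 1 ↦ 3
p1 = 2, p2 = 2 ↦ 3
p1 = 2, p2 = 3 ↦ 3
p1 = 3, p2 = 0 ↦ 3
p1 = 3, p2 = 1 ↦ 3
p1 = 3, p2 = 2 ↦ 3
p1 = 3, p2 = 3 ↦ 3
Every assignment gives a value ≥ 3.

Yes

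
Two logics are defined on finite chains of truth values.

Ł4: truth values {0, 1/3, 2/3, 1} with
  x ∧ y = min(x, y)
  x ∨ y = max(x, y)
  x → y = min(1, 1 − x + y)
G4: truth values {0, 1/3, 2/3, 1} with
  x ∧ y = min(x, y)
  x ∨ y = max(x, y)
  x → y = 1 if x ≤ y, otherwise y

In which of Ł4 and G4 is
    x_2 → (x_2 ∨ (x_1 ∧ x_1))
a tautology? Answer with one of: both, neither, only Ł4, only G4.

In Ł4: every assignment gives 1 — tautology.
In G4: every assignment gives 1 — tautology.

both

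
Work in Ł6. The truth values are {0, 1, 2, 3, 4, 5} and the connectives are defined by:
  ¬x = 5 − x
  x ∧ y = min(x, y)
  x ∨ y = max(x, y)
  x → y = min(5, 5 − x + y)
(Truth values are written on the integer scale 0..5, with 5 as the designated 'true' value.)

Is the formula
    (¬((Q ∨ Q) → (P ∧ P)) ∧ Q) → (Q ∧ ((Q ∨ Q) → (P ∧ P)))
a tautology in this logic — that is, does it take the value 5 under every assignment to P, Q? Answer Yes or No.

Counterexample: take P = 0, Q = 3.
Q ∨ Q = 3 ∨ 3 = 3
P ∧ P = 0 ∧ 0 = 0
(Q ∨ Q) → (P ∧ P) = 3 → 0 = 2
¬((Q ∨ Q) → (P ∧ P)) = ¬2 = 3
¬((Q ∨ Q) → (P ∧ P)) ∧ Q = 3 ∧ 3 = 3
Q ∨ Q = 3 ∨ 3 = 3
P ∧ P = 0 ∧ 0 = 0
(Q ∨ Q) → (P ∧ P) = 3 → 0 = 2
Q ∧ ((Q ∨ Q) → (P ∧ P)) = 3 ∧ 2 = 2
(¬((Q ∨ Q) → (P ∧ P)) ∧ Q) → (Q ∧ ((Q ∨ Q) → (P ∧ P))) = 3 → 2 = 4
This gives 4 ≠ 5.

No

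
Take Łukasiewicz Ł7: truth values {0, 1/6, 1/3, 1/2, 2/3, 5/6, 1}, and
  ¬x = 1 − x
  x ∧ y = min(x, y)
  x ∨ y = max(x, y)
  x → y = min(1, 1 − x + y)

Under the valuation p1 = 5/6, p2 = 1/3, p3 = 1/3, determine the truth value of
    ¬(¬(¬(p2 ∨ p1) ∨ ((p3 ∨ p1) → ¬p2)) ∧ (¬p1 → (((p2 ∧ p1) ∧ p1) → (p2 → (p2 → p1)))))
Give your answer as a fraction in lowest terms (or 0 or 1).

5/6

p2 ∨ p1 = 1/3 ∨ 5/6 = 5/6
¬(p2 ∨ p1) = ¬5/6 = 1/6
p3 ∨ p1 = 1/3 ∨ 5/6 = 5/6
¬p2 = ¬1/3 = 2/3
(p3 ∨ p1) → ¬p2 = 5/6 → 2/3 = 5/6
¬(p2 ∨ p1) ∨ ((p3 ∨ p1) → ¬p2) = 1/6 ∨ 5/6 = 5/6
¬(¬(p2 ∨ p1) ∨ ((p3 ∨ p1) → ¬p2)) = ¬5/6 = 1/6
¬p1 = ¬5/6 = 1/6
p2 ∧ p1 = 1/3 ∧ 5/6 = 1/3
(p2 ∧ p1) ∧ p1 = 1/3 ∧ 5/6 = 1/3
p2 → p1 = 1/3 → 5/6 = 1
p2 → (p2 → p1) = 1/3 → 1 = 1
((p2 ∧ p1) ∧ p1) → (p2 → (p2 → p1)) = 1/3 → 1 = 1
¬p1 → (((p2 ∧ p1) ∧ p1) → (p2 → (p2 → p1))) = 1/6 → 1 = 1
¬(¬(p2 ∨ p1) ∨ ((p3 ∨ p1) → ¬p2)) ∧ (¬p1 → (((p2 ∧ p1) ∧ p1) → (p2 → (p2 → p1)))) = 1/6 ∧ 1 = 1/6
¬(¬(¬(p2 ∨ p1) ∨ ((p3 ∨ p1) → ¬p2)) ∧ (¬p1 → (((p2 ∧ p1) ∧ p1) → (p2 → (p2 → p1))))) = ¬1/6 = 5/6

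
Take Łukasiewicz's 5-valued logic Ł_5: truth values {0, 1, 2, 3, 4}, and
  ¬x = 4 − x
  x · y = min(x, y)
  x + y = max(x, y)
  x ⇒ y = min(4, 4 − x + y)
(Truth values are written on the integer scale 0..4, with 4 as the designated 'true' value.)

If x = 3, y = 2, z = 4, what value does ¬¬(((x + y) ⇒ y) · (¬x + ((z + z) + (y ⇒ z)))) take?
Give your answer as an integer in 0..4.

3

x + y = 3 + 2 = 3
(x + y) ⇒ y = 3 ⇒ 2 = 3
¬x = ¬3 = 1
z + z = 4 + 4 = 4
y ⇒ z = 2 ⇒ 4 = 4
(z + z) + (y ⇒ z) = 4 + 4 = 4
¬x + ((z + z) + (y ⇒ z)) = 1 + 4 = 4
((x + y) ⇒ y) · (¬x + ((z + z) + (y ⇒ z))) = 3 · 4 = 3
¬(((x + y) ⇒ y) · (¬x + ((z + z) + (y ⇒ z)))) = ¬3 = 1
¬¬(((x + y) ⇒ y) · (¬x + ((z + z) + (y ⇒ z)))) = ¬1 = 3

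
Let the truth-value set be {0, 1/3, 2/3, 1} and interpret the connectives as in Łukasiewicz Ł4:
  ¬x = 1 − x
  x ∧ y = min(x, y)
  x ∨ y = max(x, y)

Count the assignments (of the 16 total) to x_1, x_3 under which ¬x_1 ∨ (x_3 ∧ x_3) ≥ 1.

x_1 = 0, x_3 = 0 ↦ 1  ≥
x_1 = 0, x_3 = 1/3 ↦ 1  ≥
x_1 = 0, x_3 = 2/3 ↦ 1  ≥
x_1 = 0, x_3 = 1 ↦ 1  ≥
x_1 = 1/3, x_3 = 0 ↦ 2/3  <
x_1 = 1/3, x_3 = 1/3 ↦ 2/3  <
x_1 = 1/3, x_3 = 2/3 ↦ 2/3  <
x_1 = 1/3, x_3 = 1 ↦ 1  ≥
x_1 = 2/3, x_3 = 0 ↦ 1/3  <
x_1 = 2/3, x_3 = 1/3 ↦ 1/3  <
x_1 = 2/3, x_3 = 2/3 ↦ 2/3  <
x_1 = 2/3, x_3 = 1 ↦ 1  ≥
x_1 = 1, x_3 = 0 ↦ 0  <
x_1 = 1, x_3 = 1/3 ↦ 1/3  <
x_1 = 1, x_3 = 2/3 ↦ 2/3  <
x_1 = 1, x_3 = 1 ↦ 1  ≥
So 7 of the 16 assignments meet the threshold.

7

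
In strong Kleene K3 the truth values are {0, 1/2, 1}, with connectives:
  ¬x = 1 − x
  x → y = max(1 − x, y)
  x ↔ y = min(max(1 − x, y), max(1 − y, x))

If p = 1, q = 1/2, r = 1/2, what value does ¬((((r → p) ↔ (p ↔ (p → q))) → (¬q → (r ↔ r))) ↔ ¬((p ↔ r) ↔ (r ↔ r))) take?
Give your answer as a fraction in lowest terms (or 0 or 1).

1/2

r → p = 1/2 → 1 = 1
p → q = 1 → 1/2 = 1/2
p ↔ (p → q) = 1 ↔ 1/2 = 1/2
(r → p) ↔ (p ↔ (p → q)) = 1 ↔ 1/2 = 1/2
¬q = ¬1/2 = 1/2
r ↔ r = 1/2 ↔ 1/2 = 1/2
¬q → (r ↔ r) = 1/2 → 1/2 = 1/2
((r → p) ↔ (p ↔ (p → q))) → (¬q → (r ↔ r)) = 1/2 → 1/2 = 1/2
p ↔ r = 1 ↔ 1/2 = 1/2
r ↔ r = 1/2 ↔ 1/2 = 1/2
(p ↔ r) ↔ (r ↔ r) = 1/2 ↔ 1/2 = 1/2
¬((p ↔ r) ↔ (r ↔ r)) = ¬1/2 = 1/2
(((r → p) ↔ (p ↔ (p → q))) → (¬q → (r ↔ r))) ↔ ¬((p ↔ r) ↔ (r ↔ r)) = 1/2 ↔ 1/2 = 1/2
¬((((r → p) ↔ (p ↔ (p → q))) → (¬q → (r ↔ r))) ↔ ¬((p ↔ r) ↔ (r ↔ r))) = ¬1/2 = 1/2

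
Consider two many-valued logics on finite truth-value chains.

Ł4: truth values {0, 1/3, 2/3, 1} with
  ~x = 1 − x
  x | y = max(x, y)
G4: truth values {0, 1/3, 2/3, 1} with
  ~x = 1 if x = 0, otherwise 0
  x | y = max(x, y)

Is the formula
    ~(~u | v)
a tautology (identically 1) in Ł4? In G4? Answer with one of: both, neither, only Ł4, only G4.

In Ł4: at u = 0, v = 0 the value is 0 — not a tautology.
In G4: at u = 0, v = 0 the value is 0 — not a tautology.

neither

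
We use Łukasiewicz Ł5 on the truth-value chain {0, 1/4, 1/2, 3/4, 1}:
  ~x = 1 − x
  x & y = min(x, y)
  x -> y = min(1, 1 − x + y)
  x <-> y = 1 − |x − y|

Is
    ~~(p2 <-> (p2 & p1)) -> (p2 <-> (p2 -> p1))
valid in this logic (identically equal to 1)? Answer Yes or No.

Counterexample: take p1 = 0, p2 = 0.
p2 & p1 = 0 & 0 = 0
p2 <-> (p2 & p1) = 0 <-> 0 = 1
~(p2 <-> (p2 & p1)) = ~1 = 0
~~(p2 <-> (p2 & p1)) = ~0 = 1
p2 -> p1 = 0 -> 0 = 1
p2 <-> (p2 -> p1) = 0 <-> 1 = 0
~~(p2 <-> (p2 & p1)) -> (p2 <-> (p2 -> p1)) = 1 -> 0 = 0
This gives 0 ≠ 1.

No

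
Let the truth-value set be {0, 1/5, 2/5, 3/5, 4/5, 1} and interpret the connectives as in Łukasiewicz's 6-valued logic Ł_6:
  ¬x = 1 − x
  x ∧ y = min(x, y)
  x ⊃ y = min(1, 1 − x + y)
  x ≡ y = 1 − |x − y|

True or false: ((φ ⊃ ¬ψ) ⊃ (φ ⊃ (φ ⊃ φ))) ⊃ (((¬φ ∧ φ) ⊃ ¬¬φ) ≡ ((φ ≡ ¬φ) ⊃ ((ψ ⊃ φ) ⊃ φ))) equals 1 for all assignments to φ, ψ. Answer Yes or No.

Counterexample: take φ = 1/5, ψ = 0.
¬ψ = ¬0 = 1
φ ⊃ ¬ψ = 1/5 ⊃ 1 = 1
φ ⊃ φ = 1/5 ⊃ 1/5 = 1
φ ⊃ (φ ⊃ φ) = 1/5 ⊃ 1 = 1
(φ ⊃ ¬ψ) ⊃ (φ ⊃ (φ ⊃ φ)) = 1 ⊃ 1 = 1
¬φ = ¬1/5 = 4/5
¬φ ∧ φ = 4/5 ∧ 1/5 = 1/5
¬φ = ¬1/5 = 4/5
¬¬φ = ¬4/5 = 1/5
(¬φ ∧ φ) ⊃ ¬¬φ = 1/5 ⊃ 1/5 = 1
¬φ = ¬1/5 = 4/5
φ ≡ ¬φ = 1/5 ≡ 4/5 = 2/5
ψ ⊃ φ = 0 ⊃ 1/5 = 1
(ψ ⊃ φ) ⊃ φ = 1 ⊃ 1/5 = 1/5
(φ ≡ ¬φ) ⊃ ((ψ ⊃ φ) ⊃ φ) = 2/5 ⊃ 1/5 = 4/5
((¬φ ∧ φ) ⊃ ¬¬φ) ≡ ((φ ≡ ¬φ) ⊃ ((ψ ⊃ φ) ⊃ φ)) = 1 ≡ 4/5 = 4/5
((φ ⊃ ¬ψ) ⊃ (φ ⊃ (φ ⊃ φ))) ⊃ (((¬φ ∧ φ) ⊃ ¬¬φ) ≡ ((φ ≡ ¬φ) ⊃ ((ψ ⊃ φ) ⊃ φ))) = 1 ⊃ 4/5 = 4/5
This gives 4/5 ≠ 1.

No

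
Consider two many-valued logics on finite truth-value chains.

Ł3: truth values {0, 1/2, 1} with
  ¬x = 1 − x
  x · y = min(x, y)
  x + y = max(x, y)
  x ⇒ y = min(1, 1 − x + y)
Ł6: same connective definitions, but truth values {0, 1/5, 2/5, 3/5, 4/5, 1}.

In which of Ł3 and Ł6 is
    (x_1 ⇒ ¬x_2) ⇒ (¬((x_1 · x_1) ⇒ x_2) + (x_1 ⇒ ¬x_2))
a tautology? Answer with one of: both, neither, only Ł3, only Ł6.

In Ł3: every assignment gives 1 — tautology.
In Ł6: every assignment gives 1 — tautology.

both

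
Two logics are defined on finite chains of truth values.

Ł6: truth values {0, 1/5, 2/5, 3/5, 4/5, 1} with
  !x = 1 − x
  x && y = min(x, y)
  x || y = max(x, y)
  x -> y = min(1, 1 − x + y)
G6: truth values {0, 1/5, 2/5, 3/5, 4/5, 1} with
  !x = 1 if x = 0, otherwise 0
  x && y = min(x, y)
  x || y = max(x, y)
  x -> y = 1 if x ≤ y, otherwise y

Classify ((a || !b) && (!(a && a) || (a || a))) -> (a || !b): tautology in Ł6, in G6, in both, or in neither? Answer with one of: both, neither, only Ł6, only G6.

both

In Ł6: every assignment gives 1 — tautology.
In G6: every assignment gives 1 — tautology.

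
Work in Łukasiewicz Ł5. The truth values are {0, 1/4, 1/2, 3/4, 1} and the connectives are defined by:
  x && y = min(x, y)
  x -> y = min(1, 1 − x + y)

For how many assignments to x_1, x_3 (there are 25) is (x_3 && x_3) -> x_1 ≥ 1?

value 1: 15 assignments (counts)
value 3/4: 4 assignments
value 1/2: 3 assignments
value 1/4: 2 assignments
value 0: 1 assignment
So 15 of the 25 assignments meet the threshold.

15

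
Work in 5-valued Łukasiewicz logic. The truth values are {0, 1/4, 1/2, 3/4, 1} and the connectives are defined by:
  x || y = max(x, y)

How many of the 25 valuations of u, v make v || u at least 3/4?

value 1: 9 assignments (counts)
value 3/4: 7 assignments (counts)
value 1/2: 5 assignments
value 1/4: 3 assignments
value 0: 1 assignment
So 16 of the 25 assignments meet the threshold.

16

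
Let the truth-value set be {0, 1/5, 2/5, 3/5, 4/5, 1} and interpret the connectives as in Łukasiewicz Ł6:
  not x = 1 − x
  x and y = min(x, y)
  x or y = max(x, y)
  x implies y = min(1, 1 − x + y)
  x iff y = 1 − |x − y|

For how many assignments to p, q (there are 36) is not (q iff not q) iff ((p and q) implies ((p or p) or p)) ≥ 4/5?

12

value 1: 12 assignments (counts)
value 3/5: 12 assignments
value 1/5: 12 assignments
So 12 of the 36 assignments meet the threshold.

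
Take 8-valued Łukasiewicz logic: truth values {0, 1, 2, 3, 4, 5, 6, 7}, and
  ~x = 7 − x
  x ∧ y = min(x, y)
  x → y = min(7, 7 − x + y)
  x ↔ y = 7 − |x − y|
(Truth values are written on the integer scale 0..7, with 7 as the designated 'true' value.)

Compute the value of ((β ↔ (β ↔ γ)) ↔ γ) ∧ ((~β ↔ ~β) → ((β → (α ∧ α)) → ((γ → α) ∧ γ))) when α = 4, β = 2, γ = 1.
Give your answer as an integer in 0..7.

β ↔ γ = 2 ↔ 1 = 6
β ↔ (β ↔ γ) = 2 ↔ 6 = 3
(β ↔ (β ↔ γ)) ↔ γ = 3 ↔ 1 = 5
~β = ~2 = 5
~β = ~2 = 5
~β ↔ ~β = 5 ↔ 5 = 7
α ∧ α = 4 ∧ 4 = 4
β → (α ∧ α) = 2 → 4 = 7
γ → α = 1 → 4 = 7
(γ → α) ∧ γ = 7 ∧ 1 = 1
(β → (α ∧ α)) → ((γ → α) ∧ γ) = 7 → 1 = 1
(~β ↔ ~β) → ((β → (α ∧ α)) → ((γ → α) ∧ γ)) = 7 → 1 = 1
((β ↔ (β ↔ γ)) ↔ γ) ∧ ((~β ↔ ~β) → ((β → (α ∧ α)) → ((γ → α) ∧ γ))) = 5 ∧ 1 = 1

1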